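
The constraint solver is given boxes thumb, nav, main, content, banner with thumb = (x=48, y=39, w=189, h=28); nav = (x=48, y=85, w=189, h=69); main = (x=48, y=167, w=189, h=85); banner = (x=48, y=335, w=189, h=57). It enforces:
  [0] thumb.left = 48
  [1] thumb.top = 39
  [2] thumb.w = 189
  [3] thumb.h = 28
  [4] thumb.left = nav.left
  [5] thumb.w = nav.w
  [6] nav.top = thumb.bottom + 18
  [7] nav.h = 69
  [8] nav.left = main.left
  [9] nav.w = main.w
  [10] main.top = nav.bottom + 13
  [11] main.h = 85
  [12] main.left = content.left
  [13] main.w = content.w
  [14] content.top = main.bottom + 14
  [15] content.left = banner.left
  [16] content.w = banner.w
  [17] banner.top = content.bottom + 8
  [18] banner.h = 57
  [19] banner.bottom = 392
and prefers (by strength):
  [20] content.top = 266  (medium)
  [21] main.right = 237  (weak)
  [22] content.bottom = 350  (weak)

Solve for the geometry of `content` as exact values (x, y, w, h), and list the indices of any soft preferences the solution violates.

content = (x=48, y=266, w=189, h=61)
violated soft preferences: 22

1. content.x = 48  [main.left = content.left]
2. content.w = 189  [main.w = content.w]
3. content.y = 266  [content.top = main.bottom + 14]
4. content.h = 61  [banner.top = content.bottom + 8]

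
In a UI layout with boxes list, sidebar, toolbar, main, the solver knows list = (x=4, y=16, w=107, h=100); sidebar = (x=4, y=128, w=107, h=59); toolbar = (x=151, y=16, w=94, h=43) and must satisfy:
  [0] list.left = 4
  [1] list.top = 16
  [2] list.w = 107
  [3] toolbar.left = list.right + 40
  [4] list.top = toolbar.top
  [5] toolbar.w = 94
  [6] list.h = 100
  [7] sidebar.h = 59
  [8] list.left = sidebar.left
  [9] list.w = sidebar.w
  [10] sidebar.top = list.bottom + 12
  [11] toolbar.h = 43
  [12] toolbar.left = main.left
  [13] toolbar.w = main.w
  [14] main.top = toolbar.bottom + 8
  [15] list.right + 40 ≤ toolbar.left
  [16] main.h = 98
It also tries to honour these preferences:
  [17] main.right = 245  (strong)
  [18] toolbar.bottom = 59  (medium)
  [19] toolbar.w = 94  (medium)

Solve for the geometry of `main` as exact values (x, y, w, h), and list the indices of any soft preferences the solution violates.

main = (x=151, y=67, w=94, h=98)
violated soft preferences: none

1. main.x = 151  [toolbar.left = main.left]
2. main.w = 94  [toolbar.w = main.w]
3. main.y = 67  [main.top = toolbar.bottom + 8]
4. main.h = 98  [main.h = 98]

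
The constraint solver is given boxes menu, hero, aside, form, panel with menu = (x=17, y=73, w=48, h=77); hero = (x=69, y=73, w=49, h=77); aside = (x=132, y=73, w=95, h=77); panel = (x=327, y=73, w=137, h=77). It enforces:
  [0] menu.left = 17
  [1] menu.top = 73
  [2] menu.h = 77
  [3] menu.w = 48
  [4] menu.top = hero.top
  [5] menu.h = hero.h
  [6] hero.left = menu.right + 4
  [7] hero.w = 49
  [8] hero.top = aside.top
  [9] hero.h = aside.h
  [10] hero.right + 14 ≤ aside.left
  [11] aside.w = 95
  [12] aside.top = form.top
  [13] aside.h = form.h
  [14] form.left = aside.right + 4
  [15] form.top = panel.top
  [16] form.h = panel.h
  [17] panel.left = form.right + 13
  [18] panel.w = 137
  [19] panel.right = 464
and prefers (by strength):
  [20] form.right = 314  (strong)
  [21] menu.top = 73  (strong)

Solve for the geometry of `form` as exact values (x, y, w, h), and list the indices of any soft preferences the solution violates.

1. form.y = 73  [aside.top = form.top]
2. form.h = 77  [aside.h = form.h]
3. form.x = 231  [form.left = aside.right + 4]
4. form.w = 83  [panel.left = form.right + 13]

form = (x=231, y=73, w=83, h=77)
violated soft preferences: none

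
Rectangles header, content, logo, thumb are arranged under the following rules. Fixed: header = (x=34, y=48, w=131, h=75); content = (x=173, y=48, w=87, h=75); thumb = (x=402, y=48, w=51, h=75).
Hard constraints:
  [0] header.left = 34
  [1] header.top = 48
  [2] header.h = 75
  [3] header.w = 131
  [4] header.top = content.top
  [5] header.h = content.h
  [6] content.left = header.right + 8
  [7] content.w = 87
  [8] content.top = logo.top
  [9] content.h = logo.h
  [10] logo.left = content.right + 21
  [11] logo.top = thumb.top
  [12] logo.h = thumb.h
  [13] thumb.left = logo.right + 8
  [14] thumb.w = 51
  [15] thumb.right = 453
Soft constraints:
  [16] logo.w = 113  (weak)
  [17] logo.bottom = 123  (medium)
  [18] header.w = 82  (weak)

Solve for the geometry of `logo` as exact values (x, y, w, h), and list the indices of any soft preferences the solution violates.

1. logo.y = 48  [content.top = logo.top]
2. logo.h = 75  [content.h = logo.h]
3. logo.x = 281  [logo.left = content.right + 21]
4. logo.w = 113  [thumb.left = logo.right + 8]

logo = (x=281, y=48, w=113, h=75)
violated soft preferences: 18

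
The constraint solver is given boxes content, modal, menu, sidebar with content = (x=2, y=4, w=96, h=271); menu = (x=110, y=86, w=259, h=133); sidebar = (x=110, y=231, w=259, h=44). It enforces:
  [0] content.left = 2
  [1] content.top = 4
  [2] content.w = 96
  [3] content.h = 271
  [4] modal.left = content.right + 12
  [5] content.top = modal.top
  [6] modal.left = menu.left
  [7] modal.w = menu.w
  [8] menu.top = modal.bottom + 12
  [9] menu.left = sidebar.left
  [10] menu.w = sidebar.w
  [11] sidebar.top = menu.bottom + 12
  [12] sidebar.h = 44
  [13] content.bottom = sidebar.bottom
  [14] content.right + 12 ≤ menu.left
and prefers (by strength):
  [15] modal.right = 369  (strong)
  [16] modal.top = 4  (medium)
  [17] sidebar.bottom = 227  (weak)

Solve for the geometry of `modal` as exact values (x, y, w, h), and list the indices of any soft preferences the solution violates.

1. modal.x = 110  [modal.left = content.right + 12]
2. modal.y = 4  [content.top = modal.top]
3. modal.w = 259  [modal.w = menu.w]
4. modal.h = 70  [menu.top = modal.bottom + 12]

modal = (x=110, y=4, w=259, h=70)
violated soft preferences: 17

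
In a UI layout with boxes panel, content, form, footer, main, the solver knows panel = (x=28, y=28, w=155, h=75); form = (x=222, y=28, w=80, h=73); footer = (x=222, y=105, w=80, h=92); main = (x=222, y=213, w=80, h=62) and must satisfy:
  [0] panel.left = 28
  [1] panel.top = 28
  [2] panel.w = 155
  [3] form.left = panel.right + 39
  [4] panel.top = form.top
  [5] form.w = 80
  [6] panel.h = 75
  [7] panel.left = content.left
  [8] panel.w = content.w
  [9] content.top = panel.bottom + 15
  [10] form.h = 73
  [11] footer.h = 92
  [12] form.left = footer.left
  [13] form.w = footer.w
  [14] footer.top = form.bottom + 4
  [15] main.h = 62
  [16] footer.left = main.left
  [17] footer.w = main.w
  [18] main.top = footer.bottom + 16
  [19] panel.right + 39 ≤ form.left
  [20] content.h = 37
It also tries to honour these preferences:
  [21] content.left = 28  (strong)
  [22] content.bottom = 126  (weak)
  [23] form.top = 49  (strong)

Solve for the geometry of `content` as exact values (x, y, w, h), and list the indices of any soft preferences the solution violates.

1. content.x = 28  [panel.left = content.left]
2. content.w = 155  [panel.w = content.w]
3. content.y = 118  [content.top = panel.bottom + 15]
4. content.h = 37  [content.h = 37]

content = (x=28, y=118, w=155, h=37)
violated soft preferences: 22, 23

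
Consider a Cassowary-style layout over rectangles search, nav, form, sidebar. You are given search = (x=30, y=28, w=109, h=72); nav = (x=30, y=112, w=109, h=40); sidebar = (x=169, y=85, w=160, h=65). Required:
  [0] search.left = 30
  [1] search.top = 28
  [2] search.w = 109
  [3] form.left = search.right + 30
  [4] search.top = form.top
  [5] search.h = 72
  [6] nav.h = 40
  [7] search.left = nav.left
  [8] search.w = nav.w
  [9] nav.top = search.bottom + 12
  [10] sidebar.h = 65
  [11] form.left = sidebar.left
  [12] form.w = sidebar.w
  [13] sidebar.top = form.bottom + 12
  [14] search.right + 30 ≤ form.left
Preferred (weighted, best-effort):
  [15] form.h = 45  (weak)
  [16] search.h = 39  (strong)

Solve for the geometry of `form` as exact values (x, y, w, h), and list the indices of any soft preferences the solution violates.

1. form.x = 169  [form.left = search.right + 30]
2. form.y = 28  [search.top = form.top]
3. form.w = 160  [form.w = sidebar.w]
4. form.h = 45  [sidebar.top = form.bottom + 12]

form = (x=169, y=28, w=160, h=45)
violated soft preferences: 16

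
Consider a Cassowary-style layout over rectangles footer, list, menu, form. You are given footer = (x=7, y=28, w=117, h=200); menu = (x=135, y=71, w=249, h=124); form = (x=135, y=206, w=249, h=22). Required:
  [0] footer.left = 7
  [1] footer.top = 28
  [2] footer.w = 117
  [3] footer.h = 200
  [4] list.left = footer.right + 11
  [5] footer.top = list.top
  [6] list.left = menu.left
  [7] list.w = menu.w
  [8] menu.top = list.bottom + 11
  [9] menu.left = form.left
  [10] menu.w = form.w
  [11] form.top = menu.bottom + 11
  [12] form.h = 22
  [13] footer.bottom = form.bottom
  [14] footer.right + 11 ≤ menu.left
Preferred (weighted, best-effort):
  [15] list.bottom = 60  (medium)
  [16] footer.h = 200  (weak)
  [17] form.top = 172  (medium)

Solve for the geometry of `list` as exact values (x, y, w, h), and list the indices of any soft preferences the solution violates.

1. list.x = 135  [list.left = footer.right + 11]
2. list.y = 28  [footer.top = list.top]
3. list.w = 249  [list.w = menu.w]
4. list.h = 32  [menu.top = list.bottom + 11]

list = (x=135, y=28, w=249, h=32)
violated soft preferences: 17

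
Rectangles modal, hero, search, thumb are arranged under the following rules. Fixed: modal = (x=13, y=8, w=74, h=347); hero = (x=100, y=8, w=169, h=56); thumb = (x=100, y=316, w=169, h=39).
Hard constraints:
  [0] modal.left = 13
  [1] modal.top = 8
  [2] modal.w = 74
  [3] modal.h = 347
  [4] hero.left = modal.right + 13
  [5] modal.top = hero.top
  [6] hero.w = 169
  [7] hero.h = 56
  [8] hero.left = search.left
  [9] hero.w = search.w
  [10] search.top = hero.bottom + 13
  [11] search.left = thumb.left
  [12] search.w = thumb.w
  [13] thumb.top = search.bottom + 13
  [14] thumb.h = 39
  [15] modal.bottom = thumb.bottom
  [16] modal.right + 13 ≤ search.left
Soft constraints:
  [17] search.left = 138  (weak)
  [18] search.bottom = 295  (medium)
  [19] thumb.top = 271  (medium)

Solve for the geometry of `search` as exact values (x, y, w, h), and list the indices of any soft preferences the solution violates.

1. search.x = 100  [hero.left = search.left]
2. search.w = 169  [hero.w = search.w]
3. search.y = 77  [search.top = hero.bottom + 13]
4. search.h = 226  [thumb.top = search.bottom + 13]

search = (x=100, y=77, w=169, h=226)
violated soft preferences: 17, 18, 19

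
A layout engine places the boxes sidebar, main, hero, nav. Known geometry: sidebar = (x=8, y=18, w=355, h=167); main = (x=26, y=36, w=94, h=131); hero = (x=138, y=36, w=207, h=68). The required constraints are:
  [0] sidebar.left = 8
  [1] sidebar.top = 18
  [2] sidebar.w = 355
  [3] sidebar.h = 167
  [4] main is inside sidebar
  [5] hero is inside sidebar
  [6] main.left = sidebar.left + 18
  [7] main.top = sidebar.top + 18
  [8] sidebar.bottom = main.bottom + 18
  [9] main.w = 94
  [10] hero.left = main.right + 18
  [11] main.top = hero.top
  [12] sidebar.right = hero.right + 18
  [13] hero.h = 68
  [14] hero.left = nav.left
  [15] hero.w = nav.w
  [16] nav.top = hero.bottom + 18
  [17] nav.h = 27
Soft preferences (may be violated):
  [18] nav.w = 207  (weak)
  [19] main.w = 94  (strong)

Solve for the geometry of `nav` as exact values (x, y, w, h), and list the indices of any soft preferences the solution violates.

nav = (x=138, y=122, w=207, h=27)
violated soft preferences: none

1. nav.x = 138  [hero.left = nav.left]
2. nav.w = 207  [hero.w = nav.w]
3. nav.y = 122  [nav.top = hero.bottom + 18]
4. nav.h = 27  [nav.h = 27]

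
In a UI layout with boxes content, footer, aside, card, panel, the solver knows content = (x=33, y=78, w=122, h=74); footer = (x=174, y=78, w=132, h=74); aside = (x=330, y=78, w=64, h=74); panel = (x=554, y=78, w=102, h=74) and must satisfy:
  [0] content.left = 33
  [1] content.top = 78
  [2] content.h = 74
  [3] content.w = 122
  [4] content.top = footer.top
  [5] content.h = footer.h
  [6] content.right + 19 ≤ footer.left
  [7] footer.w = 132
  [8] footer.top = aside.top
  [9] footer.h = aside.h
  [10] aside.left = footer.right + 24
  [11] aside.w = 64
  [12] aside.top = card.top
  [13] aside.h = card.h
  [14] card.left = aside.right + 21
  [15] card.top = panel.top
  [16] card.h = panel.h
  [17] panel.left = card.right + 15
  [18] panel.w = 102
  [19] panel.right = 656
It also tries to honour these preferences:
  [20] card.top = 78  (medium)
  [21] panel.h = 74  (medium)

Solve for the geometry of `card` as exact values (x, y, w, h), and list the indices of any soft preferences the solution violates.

1. card.y = 78  [aside.top = card.top]
2. card.h = 74  [aside.h = card.h]
3. card.x = 415  [card.left = aside.right + 21]
4. card.w = 124  [panel.left = card.right + 15]

card = (x=415, y=78, w=124, h=74)
violated soft preferences: none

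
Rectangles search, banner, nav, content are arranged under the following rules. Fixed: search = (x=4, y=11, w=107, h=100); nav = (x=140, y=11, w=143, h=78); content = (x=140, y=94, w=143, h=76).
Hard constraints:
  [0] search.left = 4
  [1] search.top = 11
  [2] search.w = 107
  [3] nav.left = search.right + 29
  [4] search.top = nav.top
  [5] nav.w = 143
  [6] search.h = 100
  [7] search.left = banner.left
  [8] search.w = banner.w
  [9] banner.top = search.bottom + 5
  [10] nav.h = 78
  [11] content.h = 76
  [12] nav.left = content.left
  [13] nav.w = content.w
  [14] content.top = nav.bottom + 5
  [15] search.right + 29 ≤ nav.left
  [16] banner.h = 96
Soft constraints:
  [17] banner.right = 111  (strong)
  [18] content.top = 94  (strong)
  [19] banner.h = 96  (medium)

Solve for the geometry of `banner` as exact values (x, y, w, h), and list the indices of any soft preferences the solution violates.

1. banner.x = 4  [search.left = banner.left]
2. banner.w = 107  [search.w = banner.w]
3. banner.y = 116  [banner.top = search.bottom + 5]
4. banner.h = 96  [banner.h = 96]

banner = (x=4, y=116, w=107, h=96)
violated soft preferences: none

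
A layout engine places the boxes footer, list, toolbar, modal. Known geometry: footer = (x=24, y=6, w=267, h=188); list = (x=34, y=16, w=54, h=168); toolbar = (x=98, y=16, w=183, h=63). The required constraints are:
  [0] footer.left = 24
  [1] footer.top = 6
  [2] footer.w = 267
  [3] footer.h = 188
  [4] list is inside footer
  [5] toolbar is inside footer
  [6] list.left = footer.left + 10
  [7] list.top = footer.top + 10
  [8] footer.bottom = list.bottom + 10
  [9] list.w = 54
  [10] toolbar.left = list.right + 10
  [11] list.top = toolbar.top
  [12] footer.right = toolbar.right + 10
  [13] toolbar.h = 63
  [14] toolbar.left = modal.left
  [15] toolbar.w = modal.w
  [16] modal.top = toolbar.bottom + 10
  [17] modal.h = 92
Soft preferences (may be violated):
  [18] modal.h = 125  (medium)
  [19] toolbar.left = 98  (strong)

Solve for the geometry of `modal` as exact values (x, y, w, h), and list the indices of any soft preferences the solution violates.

1. modal.x = 98  [toolbar.left = modal.left]
2. modal.w = 183  [toolbar.w = modal.w]
3. modal.y = 89  [modal.top = toolbar.bottom + 10]
4. modal.h = 92  [modal.h = 92]

modal = (x=98, y=89, w=183, h=92)
violated soft preferences: 18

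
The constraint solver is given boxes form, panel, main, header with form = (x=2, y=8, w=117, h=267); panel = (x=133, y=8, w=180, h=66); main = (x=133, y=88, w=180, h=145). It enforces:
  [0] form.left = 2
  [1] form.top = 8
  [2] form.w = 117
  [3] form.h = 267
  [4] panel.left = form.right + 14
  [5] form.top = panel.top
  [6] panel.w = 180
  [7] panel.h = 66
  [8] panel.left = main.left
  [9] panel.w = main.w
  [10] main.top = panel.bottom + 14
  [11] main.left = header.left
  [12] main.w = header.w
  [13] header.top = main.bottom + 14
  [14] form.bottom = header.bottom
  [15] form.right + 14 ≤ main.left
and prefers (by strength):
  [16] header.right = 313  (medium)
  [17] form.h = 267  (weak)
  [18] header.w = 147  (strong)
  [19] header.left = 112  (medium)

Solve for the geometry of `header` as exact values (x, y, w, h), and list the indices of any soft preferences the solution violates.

1. header.x = 133  [main.left = header.left]
2. header.w = 180  [main.w = header.w]
3. header.y = 247  [header.top = main.bottom + 14]
4. header.h = 28  [form.bottom = header.bottom]

header = (x=133, y=247, w=180, h=28)
violated soft preferences: 18, 19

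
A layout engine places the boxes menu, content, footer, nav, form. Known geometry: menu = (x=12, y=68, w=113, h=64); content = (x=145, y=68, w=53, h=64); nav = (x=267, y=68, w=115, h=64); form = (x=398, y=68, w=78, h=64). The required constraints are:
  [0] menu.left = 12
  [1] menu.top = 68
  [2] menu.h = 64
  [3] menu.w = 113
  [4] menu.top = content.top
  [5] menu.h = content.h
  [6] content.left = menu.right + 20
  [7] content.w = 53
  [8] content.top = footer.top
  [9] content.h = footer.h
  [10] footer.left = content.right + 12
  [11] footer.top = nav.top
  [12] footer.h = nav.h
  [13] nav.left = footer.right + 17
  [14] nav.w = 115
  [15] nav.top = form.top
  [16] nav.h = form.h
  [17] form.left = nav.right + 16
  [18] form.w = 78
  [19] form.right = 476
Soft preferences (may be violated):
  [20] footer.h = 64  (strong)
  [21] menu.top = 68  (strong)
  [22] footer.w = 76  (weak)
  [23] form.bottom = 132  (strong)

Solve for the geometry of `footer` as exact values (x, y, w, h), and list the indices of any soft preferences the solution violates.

footer = (x=210, y=68, w=40, h=64)
violated soft preferences: 22

1. footer.y = 68  [content.top = footer.top]
2. footer.h = 64  [content.h = footer.h]
3. footer.x = 210  [footer.left = content.right + 12]
4. footer.w = 40  [nav.left = footer.right + 17]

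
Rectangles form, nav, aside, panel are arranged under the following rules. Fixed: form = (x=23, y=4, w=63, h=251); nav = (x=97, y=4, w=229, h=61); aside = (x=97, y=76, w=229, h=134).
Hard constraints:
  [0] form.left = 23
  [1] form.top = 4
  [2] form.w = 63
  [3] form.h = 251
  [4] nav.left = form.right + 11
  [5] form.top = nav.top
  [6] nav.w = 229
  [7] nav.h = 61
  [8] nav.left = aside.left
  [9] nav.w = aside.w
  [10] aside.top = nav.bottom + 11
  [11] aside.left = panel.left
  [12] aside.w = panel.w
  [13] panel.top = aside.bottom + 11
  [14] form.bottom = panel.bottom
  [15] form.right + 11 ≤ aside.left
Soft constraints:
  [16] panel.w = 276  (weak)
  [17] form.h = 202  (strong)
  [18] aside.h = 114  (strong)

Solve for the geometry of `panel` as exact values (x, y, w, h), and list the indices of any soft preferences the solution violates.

1. panel.x = 97  [aside.left = panel.left]
2. panel.w = 229  [aside.w = panel.w]
3. panel.y = 221  [panel.top = aside.bottom + 11]
4. panel.h = 34  [form.bottom = panel.bottom]

panel = (x=97, y=221, w=229, h=34)
violated soft preferences: 16, 17, 18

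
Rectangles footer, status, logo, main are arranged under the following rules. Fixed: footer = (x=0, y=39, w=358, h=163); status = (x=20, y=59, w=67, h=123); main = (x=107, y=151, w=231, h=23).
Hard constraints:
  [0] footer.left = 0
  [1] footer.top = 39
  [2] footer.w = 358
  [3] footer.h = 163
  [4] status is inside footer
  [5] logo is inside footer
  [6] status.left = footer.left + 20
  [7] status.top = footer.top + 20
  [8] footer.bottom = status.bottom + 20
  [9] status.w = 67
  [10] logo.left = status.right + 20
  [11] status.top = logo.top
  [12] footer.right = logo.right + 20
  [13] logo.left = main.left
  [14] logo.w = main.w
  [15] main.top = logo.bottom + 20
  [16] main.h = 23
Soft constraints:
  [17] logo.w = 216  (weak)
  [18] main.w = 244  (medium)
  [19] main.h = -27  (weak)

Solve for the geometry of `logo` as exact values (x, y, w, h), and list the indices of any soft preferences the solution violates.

logo = (x=107, y=59, w=231, h=72)
violated soft preferences: 17, 18, 19

1. logo.x = 107  [logo.left = status.right + 20]
2. logo.y = 59  [status.top = logo.top]
3. logo.w = 231  [footer.right = logo.right + 20]
4. logo.h = 72  [main.top = logo.bottom + 20]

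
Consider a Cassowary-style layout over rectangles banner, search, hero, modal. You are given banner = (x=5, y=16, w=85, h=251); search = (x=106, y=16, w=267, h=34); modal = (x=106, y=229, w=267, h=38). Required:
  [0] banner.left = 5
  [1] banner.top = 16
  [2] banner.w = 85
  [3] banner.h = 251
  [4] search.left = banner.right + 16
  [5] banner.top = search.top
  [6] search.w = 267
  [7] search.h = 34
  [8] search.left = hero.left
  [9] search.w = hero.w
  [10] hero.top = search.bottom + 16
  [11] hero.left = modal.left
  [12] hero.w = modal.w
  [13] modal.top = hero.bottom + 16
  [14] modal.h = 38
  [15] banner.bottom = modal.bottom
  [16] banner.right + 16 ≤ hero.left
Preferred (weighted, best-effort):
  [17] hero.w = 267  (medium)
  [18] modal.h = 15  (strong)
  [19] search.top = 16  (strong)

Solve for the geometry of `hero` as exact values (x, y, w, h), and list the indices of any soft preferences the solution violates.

1. hero.x = 106  [search.left = hero.left]
2. hero.w = 267  [search.w = hero.w]
3. hero.y = 66  [hero.top = search.bottom + 16]
4. hero.h = 147  [modal.top = hero.bottom + 16]

hero = (x=106, y=66, w=267, h=147)
violated soft preferences: 18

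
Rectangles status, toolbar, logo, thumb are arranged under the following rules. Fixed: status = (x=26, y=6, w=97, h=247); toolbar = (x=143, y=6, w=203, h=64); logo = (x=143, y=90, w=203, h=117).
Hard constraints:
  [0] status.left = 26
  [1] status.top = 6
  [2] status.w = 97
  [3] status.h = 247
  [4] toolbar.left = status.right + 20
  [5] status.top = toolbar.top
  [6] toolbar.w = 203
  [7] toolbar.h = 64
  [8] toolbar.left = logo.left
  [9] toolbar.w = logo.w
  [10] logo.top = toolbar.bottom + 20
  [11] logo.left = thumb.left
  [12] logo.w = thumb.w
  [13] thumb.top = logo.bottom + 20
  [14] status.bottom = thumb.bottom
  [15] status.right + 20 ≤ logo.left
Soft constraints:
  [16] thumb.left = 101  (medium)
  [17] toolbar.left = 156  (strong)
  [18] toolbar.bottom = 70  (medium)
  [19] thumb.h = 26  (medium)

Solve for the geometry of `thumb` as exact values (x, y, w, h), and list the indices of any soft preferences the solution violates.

1. thumb.x = 143  [logo.left = thumb.left]
2. thumb.w = 203  [logo.w = thumb.w]
3. thumb.y = 227  [thumb.top = logo.bottom + 20]
4. thumb.h = 26  [status.bottom = thumb.bottom]

thumb = (x=143, y=227, w=203, h=26)
violated soft preferences: 16, 17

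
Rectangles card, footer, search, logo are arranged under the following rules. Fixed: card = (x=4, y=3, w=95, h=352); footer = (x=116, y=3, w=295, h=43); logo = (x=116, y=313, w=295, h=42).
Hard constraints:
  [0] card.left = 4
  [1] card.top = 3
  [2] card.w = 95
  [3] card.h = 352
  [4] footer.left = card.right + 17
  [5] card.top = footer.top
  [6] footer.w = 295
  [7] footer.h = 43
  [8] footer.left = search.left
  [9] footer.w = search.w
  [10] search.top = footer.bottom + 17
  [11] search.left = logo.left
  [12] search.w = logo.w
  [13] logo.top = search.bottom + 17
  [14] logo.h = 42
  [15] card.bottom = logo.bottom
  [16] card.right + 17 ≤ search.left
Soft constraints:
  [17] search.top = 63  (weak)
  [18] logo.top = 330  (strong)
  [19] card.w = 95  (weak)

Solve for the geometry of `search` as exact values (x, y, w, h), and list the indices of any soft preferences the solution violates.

1. search.x = 116  [footer.left = search.left]
2. search.w = 295  [footer.w = search.w]
3. search.y = 63  [search.top = footer.bottom + 17]
4. search.h = 233  [logo.top = search.bottom + 17]

search = (x=116, y=63, w=295, h=233)
violated soft preferences: 18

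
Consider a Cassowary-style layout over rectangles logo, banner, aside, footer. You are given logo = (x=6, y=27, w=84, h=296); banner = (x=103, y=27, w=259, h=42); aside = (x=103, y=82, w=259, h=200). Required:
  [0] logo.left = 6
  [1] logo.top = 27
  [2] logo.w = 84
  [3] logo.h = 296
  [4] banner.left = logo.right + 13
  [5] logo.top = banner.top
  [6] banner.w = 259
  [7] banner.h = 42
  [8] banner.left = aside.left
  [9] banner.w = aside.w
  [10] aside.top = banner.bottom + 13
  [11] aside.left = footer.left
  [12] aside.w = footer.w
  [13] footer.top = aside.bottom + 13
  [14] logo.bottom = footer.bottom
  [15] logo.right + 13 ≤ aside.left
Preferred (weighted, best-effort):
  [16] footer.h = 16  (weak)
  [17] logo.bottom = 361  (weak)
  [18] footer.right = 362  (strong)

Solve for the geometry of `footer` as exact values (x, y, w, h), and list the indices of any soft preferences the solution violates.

footer = (x=103, y=295, w=259, h=28)
violated soft preferences: 16, 17

1. footer.x = 103  [aside.left = footer.left]
2. footer.w = 259  [aside.w = footer.w]
3. footer.y = 295  [footer.top = aside.bottom + 13]
4. footer.h = 28  [logo.bottom = footer.bottom]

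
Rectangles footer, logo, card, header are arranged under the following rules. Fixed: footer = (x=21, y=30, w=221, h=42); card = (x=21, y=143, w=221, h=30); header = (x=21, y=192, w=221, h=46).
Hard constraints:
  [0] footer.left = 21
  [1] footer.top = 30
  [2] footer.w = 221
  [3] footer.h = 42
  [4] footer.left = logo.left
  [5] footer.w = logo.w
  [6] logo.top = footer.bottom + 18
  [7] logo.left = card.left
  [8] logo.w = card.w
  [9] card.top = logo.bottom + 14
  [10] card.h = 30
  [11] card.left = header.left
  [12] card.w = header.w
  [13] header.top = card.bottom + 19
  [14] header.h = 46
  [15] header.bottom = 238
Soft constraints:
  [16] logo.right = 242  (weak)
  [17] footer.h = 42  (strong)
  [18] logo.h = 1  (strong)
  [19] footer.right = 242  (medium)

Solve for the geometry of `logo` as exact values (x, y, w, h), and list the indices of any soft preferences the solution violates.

logo = (x=21, y=90, w=221, h=39)
violated soft preferences: 18

1. logo.x = 21  [footer.left = logo.left]
2. logo.w = 221  [footer.w = logo.w]
3. logo.y = 90  [logo.top = footer.bottom + 18]
4. logo.h = 39  [card.top = logo.bottom + 14]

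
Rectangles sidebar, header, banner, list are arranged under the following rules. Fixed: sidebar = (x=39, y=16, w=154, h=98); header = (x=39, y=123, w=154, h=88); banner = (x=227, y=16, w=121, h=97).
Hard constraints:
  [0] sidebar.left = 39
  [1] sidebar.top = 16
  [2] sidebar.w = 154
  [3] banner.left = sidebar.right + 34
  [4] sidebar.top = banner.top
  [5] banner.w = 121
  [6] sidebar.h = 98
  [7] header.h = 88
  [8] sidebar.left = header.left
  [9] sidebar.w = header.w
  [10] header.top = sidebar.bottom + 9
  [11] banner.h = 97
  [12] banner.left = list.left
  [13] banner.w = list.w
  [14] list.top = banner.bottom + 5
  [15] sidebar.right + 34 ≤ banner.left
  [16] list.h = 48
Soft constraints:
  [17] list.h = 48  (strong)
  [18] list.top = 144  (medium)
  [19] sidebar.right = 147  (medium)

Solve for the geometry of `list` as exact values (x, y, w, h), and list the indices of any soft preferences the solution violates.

list = (x=227, y=118, w=121, h=48)
violated soft preferences: 18, 19

1. list.x = 227  [banner.left = list.left]
2. list.w = 121  [banner.w = list.w]
3. list.y = 118  [list.top = banner.bottom + 5]
4. list.h = 48  [list.h = 48]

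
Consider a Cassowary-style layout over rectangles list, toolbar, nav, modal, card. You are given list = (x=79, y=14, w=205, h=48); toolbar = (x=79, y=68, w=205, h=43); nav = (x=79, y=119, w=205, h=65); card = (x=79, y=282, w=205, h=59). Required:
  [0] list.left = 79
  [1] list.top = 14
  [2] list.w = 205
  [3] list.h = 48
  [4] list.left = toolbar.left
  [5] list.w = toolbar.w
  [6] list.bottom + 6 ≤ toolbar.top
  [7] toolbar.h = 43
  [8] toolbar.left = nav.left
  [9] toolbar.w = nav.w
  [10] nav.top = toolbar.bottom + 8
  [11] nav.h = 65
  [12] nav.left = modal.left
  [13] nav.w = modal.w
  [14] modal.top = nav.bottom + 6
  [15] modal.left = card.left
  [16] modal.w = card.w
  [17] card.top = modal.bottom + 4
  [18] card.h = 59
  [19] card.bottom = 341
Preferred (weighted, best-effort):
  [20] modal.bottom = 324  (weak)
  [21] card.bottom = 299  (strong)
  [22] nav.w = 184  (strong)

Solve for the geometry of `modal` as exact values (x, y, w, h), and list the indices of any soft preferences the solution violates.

1. modal.x = 79  [nav.left = modal.left]
2. modal.w = 205  [nav.w = modal.w]
3. modal.y = 190  [modal.top = nav.bottom + 6]
4. modal.h = 88  [card.top = modal.bottom + 4]

modal = (x=79, y=190, w=205, h=88)
violated soft preferences: 20, 21, 22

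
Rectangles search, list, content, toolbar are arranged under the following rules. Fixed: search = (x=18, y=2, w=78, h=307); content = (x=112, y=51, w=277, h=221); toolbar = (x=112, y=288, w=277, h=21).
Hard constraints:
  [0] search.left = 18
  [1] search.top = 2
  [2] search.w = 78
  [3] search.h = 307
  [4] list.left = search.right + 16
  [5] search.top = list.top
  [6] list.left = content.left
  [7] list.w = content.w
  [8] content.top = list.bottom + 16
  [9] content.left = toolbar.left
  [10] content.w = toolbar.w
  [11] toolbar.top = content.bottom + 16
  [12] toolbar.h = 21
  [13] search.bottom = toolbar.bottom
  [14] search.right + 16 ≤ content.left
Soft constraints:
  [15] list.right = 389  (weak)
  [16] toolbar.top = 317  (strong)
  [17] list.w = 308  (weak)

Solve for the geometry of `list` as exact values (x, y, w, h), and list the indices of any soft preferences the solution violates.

list = (x=112, y=2, w=277, h=33)
violated soft preferences: 16, 17

1. list.x = 112  [list.left = search.right + 16]
2. list.y = 2  [search.top = list.top]
3. list.w = 277  [list.w = content.w]
4. list.h = 33  [content.top = list.bottom + 16]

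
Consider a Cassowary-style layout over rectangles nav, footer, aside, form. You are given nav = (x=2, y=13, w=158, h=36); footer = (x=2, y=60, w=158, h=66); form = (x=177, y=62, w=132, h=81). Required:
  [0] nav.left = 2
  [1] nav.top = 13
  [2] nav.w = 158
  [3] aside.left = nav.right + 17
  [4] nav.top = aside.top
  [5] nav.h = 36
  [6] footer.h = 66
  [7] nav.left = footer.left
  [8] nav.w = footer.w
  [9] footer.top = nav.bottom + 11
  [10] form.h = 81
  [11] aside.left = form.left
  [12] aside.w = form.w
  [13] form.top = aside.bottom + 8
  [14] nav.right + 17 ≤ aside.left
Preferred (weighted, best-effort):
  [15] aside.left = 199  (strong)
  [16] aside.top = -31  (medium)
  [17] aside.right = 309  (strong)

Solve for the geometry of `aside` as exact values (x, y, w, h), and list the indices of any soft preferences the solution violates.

1. aside.x = 177  [aside.left = nav.right + 17]
2. aside.y = 13  [nav.top = aside.top]
3. aside.w = 132  [aside.w = form.w]
4. aside.h = 41  [form.top = aside.bottom + 8]

aside = (x=177, y=13, w=132, h=41)
violated soft preferences: 15, 16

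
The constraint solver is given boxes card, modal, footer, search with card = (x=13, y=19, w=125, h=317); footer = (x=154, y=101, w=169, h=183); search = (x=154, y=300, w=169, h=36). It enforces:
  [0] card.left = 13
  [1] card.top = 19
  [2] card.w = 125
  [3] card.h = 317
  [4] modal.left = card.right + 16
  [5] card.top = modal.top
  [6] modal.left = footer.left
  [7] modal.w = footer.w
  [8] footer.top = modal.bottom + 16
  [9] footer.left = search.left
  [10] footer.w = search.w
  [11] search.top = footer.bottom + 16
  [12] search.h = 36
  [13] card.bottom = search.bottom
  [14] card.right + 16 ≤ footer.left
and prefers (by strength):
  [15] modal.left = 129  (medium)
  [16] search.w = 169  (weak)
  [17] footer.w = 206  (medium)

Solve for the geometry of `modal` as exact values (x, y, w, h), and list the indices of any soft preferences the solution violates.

1. modal.x = 154  [modal.left = card.right + 16]
2. modal.y = 19  [card.top = modal.top]
3. modal.w = 169  [modal.w = footer.w]
4. modal.h = 66  [footer.top = modal.bottom + 16]

modal = (x=154, y=19, w=169, h=66)
violated soft preferences: 15, 17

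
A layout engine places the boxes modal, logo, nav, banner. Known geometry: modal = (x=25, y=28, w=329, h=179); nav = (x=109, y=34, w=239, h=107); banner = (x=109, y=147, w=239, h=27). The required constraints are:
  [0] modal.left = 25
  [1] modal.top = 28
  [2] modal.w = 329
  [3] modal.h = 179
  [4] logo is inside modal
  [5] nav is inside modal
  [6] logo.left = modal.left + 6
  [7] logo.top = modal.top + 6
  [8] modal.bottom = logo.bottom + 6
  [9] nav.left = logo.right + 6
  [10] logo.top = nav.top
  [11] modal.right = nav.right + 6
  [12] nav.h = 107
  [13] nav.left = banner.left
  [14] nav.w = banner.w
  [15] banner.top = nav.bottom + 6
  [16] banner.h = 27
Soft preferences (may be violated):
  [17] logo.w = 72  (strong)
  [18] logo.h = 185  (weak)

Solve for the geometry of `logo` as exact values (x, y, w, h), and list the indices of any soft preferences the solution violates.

1. logo.x = 31  [logo.left = modal.left + 6]
2. logo.y = 34  [logo.top = modal.top + 6]
3. logo.h = 167  [modal.bottom = logo.bottom + 6]
4. logo.w = 72  [nav.left = logo.right + 6]

logo = (x=31, y=34, w=72, h=167)
violated soft preferences: 18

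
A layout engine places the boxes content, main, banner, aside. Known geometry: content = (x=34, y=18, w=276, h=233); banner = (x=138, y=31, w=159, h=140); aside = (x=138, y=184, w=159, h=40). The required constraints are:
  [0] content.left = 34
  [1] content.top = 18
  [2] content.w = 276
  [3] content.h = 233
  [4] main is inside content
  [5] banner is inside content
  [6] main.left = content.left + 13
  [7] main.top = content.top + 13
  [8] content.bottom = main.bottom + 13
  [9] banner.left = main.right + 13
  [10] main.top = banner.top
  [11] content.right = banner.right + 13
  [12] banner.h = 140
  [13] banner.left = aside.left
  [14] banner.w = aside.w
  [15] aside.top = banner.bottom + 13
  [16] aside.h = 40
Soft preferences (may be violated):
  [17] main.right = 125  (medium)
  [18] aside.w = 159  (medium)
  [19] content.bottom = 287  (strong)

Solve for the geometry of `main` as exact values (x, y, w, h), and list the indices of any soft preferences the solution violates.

1. main.x = 47  [main.left = content.left + 13]
2. main.y = 31  [main.top = content.top + 13]
3. main.h = 207  [content.bottom = main.bottom + 13]
4. main.w = 78  [banner.left = main.right + 13]

main = (x=47, y=31, w=78, h=207)
violated soft preferences: 19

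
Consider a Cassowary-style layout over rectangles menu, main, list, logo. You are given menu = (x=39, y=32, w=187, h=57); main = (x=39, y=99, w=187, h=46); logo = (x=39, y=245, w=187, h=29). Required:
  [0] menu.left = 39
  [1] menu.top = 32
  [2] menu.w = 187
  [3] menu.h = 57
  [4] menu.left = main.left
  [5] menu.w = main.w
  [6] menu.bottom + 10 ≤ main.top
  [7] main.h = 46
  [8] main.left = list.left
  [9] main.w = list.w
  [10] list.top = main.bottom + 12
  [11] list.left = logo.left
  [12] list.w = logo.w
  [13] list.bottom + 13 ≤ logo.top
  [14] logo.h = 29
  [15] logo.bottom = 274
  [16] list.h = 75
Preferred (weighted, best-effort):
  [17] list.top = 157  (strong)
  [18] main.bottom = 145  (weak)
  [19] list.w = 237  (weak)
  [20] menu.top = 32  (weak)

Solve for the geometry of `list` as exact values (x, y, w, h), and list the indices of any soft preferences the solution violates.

list = (x=39, y=157, w=187, h=75)
violated soft preferences: 19

1. list.x = 39  [main.left = list.left]
2. list.w = 187  [main.w = list.w]
3. list.y = 157  [list.top = main.bottom + 12]
4. list.h = 75  [list.h = 75]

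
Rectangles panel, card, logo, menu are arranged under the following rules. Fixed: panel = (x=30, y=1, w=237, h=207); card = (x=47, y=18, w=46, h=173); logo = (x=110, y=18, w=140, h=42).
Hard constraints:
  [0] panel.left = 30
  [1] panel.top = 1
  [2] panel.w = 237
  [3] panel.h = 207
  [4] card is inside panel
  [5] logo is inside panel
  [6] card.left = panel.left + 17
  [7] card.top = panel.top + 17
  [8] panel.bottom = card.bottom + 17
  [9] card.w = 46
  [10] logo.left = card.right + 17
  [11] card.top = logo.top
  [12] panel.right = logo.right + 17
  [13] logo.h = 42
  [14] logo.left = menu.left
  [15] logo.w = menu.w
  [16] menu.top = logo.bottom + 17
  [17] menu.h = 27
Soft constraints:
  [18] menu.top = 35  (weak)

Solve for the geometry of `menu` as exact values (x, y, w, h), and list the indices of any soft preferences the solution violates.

menu = (x=110, y=77, w=140, h=27)
violated soft preferences: 18

1. menu.x = 110  [logo.left = menu.left]
2. menu.w = 140  [logo.w = menu.w]
3. menu.y = 77  [menu.top = logo.bottom + 17]
4. menu.h = 27  [menu.h = 27]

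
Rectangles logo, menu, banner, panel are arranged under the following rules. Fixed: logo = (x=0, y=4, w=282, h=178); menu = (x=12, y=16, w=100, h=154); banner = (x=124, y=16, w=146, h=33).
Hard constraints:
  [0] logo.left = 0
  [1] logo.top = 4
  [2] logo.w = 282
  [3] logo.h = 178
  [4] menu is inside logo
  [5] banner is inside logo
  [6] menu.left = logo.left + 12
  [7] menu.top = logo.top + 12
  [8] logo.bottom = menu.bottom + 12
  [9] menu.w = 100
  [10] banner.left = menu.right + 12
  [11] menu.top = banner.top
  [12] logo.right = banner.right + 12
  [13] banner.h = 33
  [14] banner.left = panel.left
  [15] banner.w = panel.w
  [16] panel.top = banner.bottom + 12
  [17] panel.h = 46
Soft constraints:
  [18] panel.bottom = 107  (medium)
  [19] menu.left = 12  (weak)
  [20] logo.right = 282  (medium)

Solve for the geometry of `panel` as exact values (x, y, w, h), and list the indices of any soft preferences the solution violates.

1. panel.x = 124  [banner.left = panel.left]
2. panel.w = 146  [banner.w = panel.w]
3. panel.y = 61  [panel.top = banner.bottom + 12]
4. panel.h = 46  [panel.h = 46]

panel = (x=124, y=61, w=146, h=46)
violated soft preferences: none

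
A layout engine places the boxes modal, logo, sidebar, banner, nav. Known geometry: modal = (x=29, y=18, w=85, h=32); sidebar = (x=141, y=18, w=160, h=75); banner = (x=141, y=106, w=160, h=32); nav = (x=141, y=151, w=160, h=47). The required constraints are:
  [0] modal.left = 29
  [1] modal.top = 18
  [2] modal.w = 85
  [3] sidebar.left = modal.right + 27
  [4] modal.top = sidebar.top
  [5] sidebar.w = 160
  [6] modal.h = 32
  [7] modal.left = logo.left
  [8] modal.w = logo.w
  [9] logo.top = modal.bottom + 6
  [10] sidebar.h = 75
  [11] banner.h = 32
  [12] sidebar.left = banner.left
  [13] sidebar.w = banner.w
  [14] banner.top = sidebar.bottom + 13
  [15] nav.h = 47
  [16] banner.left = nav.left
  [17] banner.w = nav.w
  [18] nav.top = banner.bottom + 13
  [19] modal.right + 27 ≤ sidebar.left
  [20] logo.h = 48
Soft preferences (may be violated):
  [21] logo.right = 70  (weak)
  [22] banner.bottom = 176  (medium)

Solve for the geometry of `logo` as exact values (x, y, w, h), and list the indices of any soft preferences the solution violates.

1. logo.x = 29  [modal.left = logo.left]
2. logo.w = 85  [modal.w = logo.w]
3. logo.y = 56  [logo.top = modal.bottom + 6]
4. logo.h = 48  [logo.h = 48]

logo = (x=29, y=56, w=85, h=48)
violated soft preferences: 21, 22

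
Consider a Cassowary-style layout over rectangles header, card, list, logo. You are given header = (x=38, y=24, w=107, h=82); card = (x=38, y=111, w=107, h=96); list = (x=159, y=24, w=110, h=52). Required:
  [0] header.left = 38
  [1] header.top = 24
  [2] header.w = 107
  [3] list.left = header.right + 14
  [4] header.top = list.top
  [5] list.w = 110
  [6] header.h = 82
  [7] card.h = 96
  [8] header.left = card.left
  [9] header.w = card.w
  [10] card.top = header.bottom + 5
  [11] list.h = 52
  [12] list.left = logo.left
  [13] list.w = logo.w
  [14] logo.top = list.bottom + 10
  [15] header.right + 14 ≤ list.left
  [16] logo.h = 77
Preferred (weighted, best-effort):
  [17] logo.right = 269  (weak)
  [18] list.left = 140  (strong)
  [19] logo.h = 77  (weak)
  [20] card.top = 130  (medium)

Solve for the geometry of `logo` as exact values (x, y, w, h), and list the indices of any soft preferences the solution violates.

logo = (x=159, y=86, w=110, h=77)
violated soft preferences: 18, 20

1. logo.x = 159  [list.left = logo.left]
2. logo.w = 110  [list.w = logo.w]
3. logo.y = 86  [logo.top = list.bottom + 10]
4. logo.h = 77  [logo.h = 77]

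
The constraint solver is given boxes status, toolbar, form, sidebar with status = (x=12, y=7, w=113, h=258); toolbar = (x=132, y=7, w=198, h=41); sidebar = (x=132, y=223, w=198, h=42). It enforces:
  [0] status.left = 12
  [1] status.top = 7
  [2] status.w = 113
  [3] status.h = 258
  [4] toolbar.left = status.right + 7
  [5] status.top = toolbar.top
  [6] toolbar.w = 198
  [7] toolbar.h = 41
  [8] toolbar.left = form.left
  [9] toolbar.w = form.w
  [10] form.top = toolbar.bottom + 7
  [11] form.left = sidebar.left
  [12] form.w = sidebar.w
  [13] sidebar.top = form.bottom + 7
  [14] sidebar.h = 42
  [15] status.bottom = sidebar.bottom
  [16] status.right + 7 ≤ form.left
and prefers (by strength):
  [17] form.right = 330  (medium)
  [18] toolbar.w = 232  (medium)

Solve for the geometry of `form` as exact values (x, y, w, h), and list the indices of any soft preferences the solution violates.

form = (x=132, y=55, w=198, h=161)
violated soft preferences: 18

1. form.x = 132  [toolbar.left = form.left]
2. form.w = 198  [toolbar.w = form.w]
3. form.y = 55  [form.top = toolbar.bottom + 7]
4. form.h = 161  [sidebar.top = form.bottom + 7]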